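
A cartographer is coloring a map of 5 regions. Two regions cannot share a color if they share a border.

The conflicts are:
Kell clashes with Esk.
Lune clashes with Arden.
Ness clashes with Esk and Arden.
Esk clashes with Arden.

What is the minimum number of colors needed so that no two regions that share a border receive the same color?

Ness, Esk, Arden pairwise conflict, so at least 3 colors are needed.
3 colors suffice: color 1 → {Kell, Arden}; color 2 → {Lune, Esk}; color 3 → {Ness}. No two conflicting regions share a color.

3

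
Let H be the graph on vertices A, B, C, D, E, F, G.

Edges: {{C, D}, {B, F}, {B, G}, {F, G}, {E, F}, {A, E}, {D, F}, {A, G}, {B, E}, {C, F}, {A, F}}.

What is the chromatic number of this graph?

3

B, F, G are pairwise adjacent, so at least 3 colors are needed.
One proper 3-coloring: A=2, B=2, C=2, D=3, E=3, F=1, G=3. Each edge has distinct colors on its endpoints.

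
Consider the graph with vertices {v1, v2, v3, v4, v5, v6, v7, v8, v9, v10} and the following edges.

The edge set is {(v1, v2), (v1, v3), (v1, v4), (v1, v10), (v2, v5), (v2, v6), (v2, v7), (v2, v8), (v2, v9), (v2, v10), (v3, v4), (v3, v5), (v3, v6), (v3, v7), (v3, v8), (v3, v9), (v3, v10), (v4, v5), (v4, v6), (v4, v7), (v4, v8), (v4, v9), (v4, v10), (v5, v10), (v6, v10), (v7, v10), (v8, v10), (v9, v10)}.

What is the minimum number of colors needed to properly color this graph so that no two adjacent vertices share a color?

v3, v4, v8, v10 are pairwise adjacent (a clique of size 4), so at least 4 colors are needed.
4 colors suffice: color 1 → {v10}; color 2 → {v2, v4}; color 3 → {v3}; color 4 → {v1, v5, v6, v7, v8, v9}. No two adjacent vertices share a color.

4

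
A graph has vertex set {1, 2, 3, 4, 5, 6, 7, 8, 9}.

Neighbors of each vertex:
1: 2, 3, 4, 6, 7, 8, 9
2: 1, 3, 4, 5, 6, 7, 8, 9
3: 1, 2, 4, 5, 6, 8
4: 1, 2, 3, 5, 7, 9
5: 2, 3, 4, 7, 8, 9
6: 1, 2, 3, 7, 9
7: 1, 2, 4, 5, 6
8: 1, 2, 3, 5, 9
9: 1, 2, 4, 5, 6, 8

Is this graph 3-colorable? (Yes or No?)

2, 5, 8, 9 are mutually adjacent (a clique of size 4), so at least 4 colors are needed.
So 3 colors are not enough.

No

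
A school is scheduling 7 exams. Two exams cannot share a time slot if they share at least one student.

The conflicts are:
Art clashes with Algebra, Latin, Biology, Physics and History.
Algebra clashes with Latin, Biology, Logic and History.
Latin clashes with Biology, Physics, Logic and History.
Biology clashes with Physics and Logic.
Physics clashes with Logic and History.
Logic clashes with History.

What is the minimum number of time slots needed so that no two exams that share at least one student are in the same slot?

4

Art, Latin, Biology, Physics pairwise conflict, so at least 4 time slots are needed.
4 time slots suffice: Art=4, Algebra=3, Latin=1, Biology=2, Physics=3, Logic=4, History=2. Every pair that conflicts lands in different time slots.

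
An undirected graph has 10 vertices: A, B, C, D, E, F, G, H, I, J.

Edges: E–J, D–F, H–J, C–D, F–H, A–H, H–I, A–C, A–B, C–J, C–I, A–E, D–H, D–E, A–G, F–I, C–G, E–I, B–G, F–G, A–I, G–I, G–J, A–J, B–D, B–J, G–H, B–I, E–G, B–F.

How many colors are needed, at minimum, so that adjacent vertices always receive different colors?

4

B, F, G, I are pairwise adjacent (a clique of size 4), so at least 4 colors are needed.
4 colors suffice: color 1 → {D, G}; color 2 → {A, F}; color 3 → {I, J}; color 4 → {B, C, E, H}. No two adjacent vertices share a color.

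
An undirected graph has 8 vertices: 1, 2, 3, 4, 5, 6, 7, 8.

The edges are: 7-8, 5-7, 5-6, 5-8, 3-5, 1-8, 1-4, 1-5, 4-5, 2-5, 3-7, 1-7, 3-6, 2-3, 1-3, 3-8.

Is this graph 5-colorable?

Yes

The chromatic number is 5. 1, 3, 5, 7, 8 are pairwise adjacent (a clique of size 5), so at least 5 colors are needed.
5 colors suffice: color red → {5}; color blue → {3, 4}; color green → {1, 2, 6}; color yellow → {8}; color purple → {7}.
That is already a proper 5-coloring.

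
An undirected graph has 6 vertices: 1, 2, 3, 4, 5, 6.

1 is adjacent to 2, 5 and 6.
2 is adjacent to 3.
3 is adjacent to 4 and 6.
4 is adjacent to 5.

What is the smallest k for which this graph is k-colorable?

The cycle 1-2-3-4-5-1 has odd length 5, so it cannot be 2-colored; at least 3 colors are needed.
One proper 3-coloring: 1=a, 2=b, 3=a, 4=c, 5=b, 6=b. Every edge joins two different colors.

3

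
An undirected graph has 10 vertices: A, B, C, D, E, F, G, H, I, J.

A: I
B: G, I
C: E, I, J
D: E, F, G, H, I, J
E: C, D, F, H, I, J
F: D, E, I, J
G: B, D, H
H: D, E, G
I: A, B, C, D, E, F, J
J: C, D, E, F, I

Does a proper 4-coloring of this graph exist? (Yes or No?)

D, E, F, I, J are pairwise adjacent (a clique of size 5), so at least 5 colors are needed.
So 4 colors are not enough.

No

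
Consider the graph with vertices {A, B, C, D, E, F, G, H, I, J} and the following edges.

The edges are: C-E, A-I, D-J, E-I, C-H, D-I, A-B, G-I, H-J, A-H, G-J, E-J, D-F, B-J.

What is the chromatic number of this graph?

3

The cycle A-B-J-G-I-A has odd length 5, so it cannot be 2-colored; at least 3 colors are needed.
3 colors suffice: color 1 → {C, F, I, J}; color 2 → {B, D, E, G, H}; color 3 → {A}. Each edge has distinct colors on its endpoints.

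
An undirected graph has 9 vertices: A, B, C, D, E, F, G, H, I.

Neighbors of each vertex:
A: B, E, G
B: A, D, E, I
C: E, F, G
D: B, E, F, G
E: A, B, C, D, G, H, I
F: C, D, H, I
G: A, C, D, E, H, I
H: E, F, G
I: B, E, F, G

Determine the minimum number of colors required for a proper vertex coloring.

3

B, E, I are mutually adjacent, so at least 3 colors are needed.
3 colors suffice: color 1 → {E, F}; color 2 → {B, G}; color 3 → {A, C, D, H, I}. Every edge joins two different colors.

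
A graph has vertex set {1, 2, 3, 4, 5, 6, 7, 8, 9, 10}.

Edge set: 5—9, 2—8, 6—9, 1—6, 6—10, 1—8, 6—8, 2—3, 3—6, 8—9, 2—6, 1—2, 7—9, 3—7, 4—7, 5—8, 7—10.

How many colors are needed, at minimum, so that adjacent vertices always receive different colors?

1, 2, 6, 8 form a clique, so at least 4 colors are needed.
4 colors suffice: 1=d, 2=c, 3=b, 4=b, 5=a, 6=a, 7=a, 8=b, 9=c, 10=b. No two adjacent vertices share a color.

4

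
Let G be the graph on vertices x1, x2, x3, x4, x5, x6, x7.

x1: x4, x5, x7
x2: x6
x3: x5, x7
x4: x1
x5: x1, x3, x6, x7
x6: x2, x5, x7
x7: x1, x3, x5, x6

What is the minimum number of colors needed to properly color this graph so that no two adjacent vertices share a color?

x5, x6, x7 form a triangle, so at least 3 colors are needed.
3 colors suffice: color R → {x2, x4, x7}; color B → {x5}; color G → {x1, x3, x6}. No two adjacent vertices share a color.

3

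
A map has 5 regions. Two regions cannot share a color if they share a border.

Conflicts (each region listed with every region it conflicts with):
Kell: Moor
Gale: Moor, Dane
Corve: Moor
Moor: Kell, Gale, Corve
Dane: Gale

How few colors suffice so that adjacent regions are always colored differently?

2

Corve and Moor conflict, so at least 2 colors are needed.
A valid assignment using 2 colors: Kell=2, Gale=2, Corve=2, Moor=1, Dane=1. Each listed conflict is separated.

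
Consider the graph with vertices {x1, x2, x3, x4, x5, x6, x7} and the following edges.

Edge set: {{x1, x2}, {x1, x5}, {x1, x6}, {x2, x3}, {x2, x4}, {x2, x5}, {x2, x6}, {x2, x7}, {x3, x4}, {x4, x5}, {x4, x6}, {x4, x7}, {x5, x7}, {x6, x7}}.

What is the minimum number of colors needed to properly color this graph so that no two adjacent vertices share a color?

x2, x4, x6, x7 are mutually adjacent (a clique of size 4), so at least 4 colors are needed.
One proper 4-coloring: x1=2, x2=1, x3=3, x4=2, x5=3, x6=3, x7=4. Every edge joins two different colors.

4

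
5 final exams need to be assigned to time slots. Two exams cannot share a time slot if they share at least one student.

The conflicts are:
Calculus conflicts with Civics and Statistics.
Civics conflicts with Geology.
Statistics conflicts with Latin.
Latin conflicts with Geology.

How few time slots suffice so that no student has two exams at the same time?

The cycle Civics-Calculus-Statistics-Latin-Geology-Civics has odd length 5, so it cannot be 2-colored; at least 3 time slots are needed.
3 time slots suffice: Calculus=2, Civics=3, Statistics=1, Latin=2, Geology=1. Every pair that conflicts lands in different time slots.

3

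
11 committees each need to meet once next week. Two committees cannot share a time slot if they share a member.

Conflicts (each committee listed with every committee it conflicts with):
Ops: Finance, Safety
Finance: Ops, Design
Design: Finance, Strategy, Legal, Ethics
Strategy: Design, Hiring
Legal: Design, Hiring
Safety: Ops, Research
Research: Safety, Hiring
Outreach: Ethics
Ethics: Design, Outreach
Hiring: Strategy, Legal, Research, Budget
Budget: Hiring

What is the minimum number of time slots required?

3

The cycle Safety-Ops-Finance-Design-Legal-Hiring-Research-Safety has odd length 7, so it cannot be 2-colored; at least 3 time slots are needed.
3 time slots suffice: time slot 1 → {Ops, Design, Outreach, Hiring}; time slot 2 → {Finance, Strategy, Legal, Safety, Ethics, Budget}; time slot 3 → {Research}. Each listed conflict is separated.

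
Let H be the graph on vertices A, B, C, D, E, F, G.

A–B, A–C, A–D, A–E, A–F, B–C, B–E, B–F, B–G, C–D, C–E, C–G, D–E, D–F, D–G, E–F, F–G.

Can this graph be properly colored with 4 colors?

The chromatic number is 4. A, B, E, F are mutually adjacent (a clique of size 4), so at least 4 colors are needed.
4 colors suffice: color red → {B, D}; color blue → {A, G}; color green → {E}; color yellow → {C, F}.
That is already a proper 4-coloring.

Yes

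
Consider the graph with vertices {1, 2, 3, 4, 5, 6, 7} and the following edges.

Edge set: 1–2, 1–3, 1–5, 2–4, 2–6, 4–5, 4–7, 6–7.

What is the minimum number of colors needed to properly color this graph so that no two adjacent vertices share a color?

2

2 and 4 are adjacent, so at least 2 colors are needed.
2 colors suffice: color red → {2, 3, 5, 7}; color blue → {1, 4, 6}. Every edge joins two different colors.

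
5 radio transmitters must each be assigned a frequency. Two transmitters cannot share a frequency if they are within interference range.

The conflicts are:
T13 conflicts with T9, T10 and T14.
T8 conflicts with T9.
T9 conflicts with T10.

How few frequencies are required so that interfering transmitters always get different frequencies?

T13, T9, T10 are mutually in conflict, so at least 3 frequencies are needed.
3 frequencies suffice: frequency 1 → {T9, T14}; frequency 2 → {T13, T8}; frequency 3 → {T10}. Every pair that conflicts lands in different frequencies.

3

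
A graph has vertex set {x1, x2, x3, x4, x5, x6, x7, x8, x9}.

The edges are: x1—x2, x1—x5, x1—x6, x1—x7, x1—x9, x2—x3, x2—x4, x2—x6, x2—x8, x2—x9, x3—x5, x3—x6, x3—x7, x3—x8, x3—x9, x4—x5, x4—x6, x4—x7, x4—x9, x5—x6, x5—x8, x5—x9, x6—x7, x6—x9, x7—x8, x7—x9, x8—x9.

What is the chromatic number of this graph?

4

x4, x6, x7, x9 are mutually adjacent (a clique of size 4), so at least 4 colors are needed.
A valid assignment using 4 colors: x1=4, x2=3, x3=4, x4=4, x5=3, x6=2, x7=3, x8=2, x9=1. No two adjacent vertices share a color.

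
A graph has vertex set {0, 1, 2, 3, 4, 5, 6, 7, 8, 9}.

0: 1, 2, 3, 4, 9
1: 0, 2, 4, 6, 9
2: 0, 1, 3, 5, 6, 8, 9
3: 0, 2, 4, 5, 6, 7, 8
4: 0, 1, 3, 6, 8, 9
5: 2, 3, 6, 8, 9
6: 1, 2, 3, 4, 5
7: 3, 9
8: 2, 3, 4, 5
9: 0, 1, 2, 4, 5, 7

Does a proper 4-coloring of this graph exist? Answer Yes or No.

Yes

The chromatic number is 4. 2, 3, 5, 8 form a clique, so at least 4 colors are needed.
4 colors suffice: color red → {3, 9}; color blue → {2, 4, 7}; color green → {0, 6, 8}; color yellow → {1, 5}.
That is already a proper 4-coloring.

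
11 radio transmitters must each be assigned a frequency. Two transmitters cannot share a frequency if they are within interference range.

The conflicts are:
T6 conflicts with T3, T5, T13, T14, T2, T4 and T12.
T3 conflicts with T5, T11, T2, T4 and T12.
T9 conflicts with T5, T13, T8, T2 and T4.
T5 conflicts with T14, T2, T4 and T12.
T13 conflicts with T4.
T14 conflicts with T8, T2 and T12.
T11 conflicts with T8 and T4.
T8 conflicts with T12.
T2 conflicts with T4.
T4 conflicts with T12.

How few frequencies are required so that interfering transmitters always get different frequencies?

T6, T3, T5, T2, T4 pairwise conflict, so at least 5 frequencies are needed.
5 frequencies suffice: frequency 1 → {T14, T4}; frequency 2 → {T6, T9, T11}; frequency 3 → {T5, T13, T8}; frequency 4 → {T2, T12}; frequency 5 → {T3}. No two conflicting transmitters share a frequency.

5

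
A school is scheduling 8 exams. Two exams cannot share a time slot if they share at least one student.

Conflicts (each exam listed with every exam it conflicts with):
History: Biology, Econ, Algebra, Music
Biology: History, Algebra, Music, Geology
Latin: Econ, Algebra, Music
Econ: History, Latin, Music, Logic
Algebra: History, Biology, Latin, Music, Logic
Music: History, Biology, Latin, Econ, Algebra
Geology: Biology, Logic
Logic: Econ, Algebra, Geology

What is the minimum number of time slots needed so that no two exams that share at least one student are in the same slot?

History, Biology, Algebra, Music are mutually in conflict, so at least 4 time slots are needed.
4 time slots suffice: time slot 1 → {Music, Logic}; time slot 2 → {Econ, Algebra, Geology}; time slot 3 → {Biology, Latin}; time slot 4 → {History}. Every pair that conflicts lands in different time slots.

4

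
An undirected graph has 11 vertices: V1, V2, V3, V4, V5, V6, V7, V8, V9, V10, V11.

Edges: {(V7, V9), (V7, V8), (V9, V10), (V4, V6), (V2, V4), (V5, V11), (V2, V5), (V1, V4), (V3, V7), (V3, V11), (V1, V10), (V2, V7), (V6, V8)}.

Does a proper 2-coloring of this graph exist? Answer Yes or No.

The cycle V7-V2-V4-V6-V8-V7 has odd length 5, so it cannot be 2-colored; at least 3 colors are needed.
So 2 colors are not enough.

No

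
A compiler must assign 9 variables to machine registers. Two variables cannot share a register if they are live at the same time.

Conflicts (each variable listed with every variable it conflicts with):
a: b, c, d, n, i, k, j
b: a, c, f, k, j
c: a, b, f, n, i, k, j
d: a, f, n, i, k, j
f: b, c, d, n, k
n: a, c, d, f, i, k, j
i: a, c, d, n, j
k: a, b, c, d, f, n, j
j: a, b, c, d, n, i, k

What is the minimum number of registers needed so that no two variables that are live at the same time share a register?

a, c, n, k, j all conflict with each other, so at least 5 registers are needed.
5 registers suffice: a=1, b=3, c=2, d=2, f=1, n=3, i=5, k=5, j=4. Every pair that conflicts lands in different registers.

5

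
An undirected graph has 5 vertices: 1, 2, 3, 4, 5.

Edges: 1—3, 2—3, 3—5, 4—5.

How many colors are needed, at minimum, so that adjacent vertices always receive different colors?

2

4 and 5 are adjacent, so at least 2 colors are needed.
2 colors suffice: color a → {3, 4}; color b → {1, 2, 5}. No two adjacent vertices share a color.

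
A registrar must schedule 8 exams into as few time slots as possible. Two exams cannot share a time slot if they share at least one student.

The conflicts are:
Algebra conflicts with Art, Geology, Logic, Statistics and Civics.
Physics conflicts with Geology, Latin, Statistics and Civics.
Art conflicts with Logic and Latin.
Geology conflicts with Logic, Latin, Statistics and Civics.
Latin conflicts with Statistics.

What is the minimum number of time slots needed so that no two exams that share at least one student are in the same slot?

4

Physics, Geology, Latin, Statistics pairwise conflict, so at least 4 time slots are needed.
Using 4 time slots: Algebra=2, Physics=4, Art=1, Geology=1, Logic=3, Latin=2, Statistics=3, Civics=3. Each listed conflict is separated.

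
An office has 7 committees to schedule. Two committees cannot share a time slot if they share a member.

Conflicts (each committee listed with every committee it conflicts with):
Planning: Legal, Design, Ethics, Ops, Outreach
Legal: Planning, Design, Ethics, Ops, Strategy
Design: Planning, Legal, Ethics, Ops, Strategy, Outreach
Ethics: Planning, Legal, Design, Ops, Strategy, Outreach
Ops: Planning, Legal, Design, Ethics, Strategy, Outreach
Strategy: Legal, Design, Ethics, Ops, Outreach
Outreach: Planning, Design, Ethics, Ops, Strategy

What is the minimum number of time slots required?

5

Planning, Legal, Design, Ethics, Ops are mutually in conflict, so at least 5 time slots are needed.
5 time slots suffice: Planning=5, Legal=4, Design=3, Ethics=1, Ops=2, Strategy=5, Outreach=4. No two conflicting committees share a time slot.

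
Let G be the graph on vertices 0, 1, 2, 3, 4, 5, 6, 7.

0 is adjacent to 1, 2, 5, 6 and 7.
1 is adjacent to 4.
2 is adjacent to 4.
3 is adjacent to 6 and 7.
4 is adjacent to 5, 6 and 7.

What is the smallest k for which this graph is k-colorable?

4 and 6 are adjacent, so at least 2 colors are needed.
2 colors suffice: color red → {0, 3, 4}; color blue → {1, 2, 5, 6, 7}. Each edge has distinct colors on its endpoints.

2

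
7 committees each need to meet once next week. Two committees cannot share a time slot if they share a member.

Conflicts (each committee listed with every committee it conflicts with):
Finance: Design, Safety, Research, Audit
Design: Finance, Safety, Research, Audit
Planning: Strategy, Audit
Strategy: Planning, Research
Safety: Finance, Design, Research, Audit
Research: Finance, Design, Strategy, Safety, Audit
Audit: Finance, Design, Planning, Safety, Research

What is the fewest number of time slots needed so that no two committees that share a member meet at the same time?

Finance, Design, Safety, Research, Audit pairwise conflict, so at least 5 time slots are needed.
5 time slots suffice: time slot 1 → {Strategy, Audit}; time slot 2 → {Planning, Research}; time slot 3 → {Safety}; time slot 4 → {Design}; time slot 5 → {Finance}. Each listed conflict is separated.

5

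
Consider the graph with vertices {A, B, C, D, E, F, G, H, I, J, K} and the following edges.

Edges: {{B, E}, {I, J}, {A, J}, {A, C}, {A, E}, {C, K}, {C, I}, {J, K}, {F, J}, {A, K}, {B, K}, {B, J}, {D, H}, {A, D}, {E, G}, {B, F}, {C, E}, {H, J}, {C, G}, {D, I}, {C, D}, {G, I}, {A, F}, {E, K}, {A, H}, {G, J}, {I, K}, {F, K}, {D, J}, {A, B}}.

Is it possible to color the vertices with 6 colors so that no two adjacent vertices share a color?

Yes

The chromatic number is 5. A, B, F, J, K are mutually adjacent (a clique of size 5), so at least 5 colors are needed.
5 colors suffice: color red → {A, I}; color blue → {C, J}; color green → {D, G, K}; color yellow → {B, H}; color purple → {E, F}.
Since 6 ≥ 5, a proper 6-coloring certainly exists.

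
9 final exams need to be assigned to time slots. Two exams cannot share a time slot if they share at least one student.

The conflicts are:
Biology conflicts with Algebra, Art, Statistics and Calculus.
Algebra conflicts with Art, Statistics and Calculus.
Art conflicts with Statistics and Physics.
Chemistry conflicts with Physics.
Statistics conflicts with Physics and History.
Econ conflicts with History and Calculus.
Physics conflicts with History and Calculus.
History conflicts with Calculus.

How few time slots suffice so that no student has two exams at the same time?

Biology, Algebra, Art, Statistics pairwise conflict, so at least 4 time slots are needed.
4 time slots suffice: time slot 1 → {Biology, Econ, Physics}; time slot 2 → {Chemistry, Statistics, Calculus}; time slot 3 → {Art, History}; time slot 4 → {Algebra}. No two conflicting exams share a time slot.

4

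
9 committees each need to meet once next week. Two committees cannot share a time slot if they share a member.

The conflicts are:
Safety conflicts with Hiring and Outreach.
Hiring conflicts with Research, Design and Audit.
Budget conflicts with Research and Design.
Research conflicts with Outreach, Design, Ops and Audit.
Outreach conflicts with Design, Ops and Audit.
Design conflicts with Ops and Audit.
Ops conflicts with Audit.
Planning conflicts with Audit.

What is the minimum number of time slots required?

5

Research, Outreach, Design, Ops, Audit all conflict with each other, so at least 5 time slots are needed.
5 time slots suffice: time slot 1 → {Safety, Design, Planning}; time slot 2 → {Research}; time slot 3 → {Budget, Audit}; time slot 4 → {Hiring, Outreach}; time slot 5 → {Ops}. Each listed conflict is separated.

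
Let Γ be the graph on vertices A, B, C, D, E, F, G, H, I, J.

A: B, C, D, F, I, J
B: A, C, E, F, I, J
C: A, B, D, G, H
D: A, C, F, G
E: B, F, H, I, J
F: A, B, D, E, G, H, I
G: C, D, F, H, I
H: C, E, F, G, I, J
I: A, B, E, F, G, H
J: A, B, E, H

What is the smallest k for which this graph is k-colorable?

F, G, H, I are pairwise adjacent (a clique of size 4), so at least 4 colors are needed.
4 colors suffice: color 1 → {C, F, J}; color 2 → {A, E, G}; color 3 → {B, D, H}; color 4 → {I}. Every edge joins two different colors.

4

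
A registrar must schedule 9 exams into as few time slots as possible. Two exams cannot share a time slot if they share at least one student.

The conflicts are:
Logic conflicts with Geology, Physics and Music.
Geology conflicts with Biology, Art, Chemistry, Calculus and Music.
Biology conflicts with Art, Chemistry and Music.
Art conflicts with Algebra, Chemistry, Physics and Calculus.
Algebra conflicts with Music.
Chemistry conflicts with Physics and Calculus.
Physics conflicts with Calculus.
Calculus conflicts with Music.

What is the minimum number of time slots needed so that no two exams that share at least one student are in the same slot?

4

Art, Chemistry, Physics, Calculus all conflict with each other, so at least 4 time slots are needed.
4 time slots suffice: time slot 1 → {Art, Music}; time slot 2 → {Geology, Algebra, Physics}; time slot 3 → {Logic, Biology, Calculus}; time slot 4 → {Chemistry}. Each listed conflict is separated.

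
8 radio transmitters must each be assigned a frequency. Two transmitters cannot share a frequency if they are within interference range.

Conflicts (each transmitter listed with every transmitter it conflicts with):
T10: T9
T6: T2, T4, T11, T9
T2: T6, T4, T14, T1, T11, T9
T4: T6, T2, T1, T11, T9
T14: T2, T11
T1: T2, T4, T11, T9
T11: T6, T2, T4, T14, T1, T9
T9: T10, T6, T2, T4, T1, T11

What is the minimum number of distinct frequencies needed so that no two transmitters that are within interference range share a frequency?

T6, T2, T4, T11, T9 pairwise conflict, so at least 5 frequencies are needed.
A valid assignment using 5 frequencies: T10=1, T6=5, T2=2, T4=4, T14=3, T1=5, T11=1, T9=3. Each listed conflict is separated.

5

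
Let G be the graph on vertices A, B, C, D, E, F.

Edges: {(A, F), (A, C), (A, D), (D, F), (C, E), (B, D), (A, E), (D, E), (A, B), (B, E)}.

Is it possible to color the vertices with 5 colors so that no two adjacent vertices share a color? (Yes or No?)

Yes

The chromatic number is 4. A, B, D, E are pairwise adjacent (a clique of size 4), so at least 4 colors are needed.
4 colors suffice: color red → {A}; color blue → {C, D}; color green → {E, F}; color yellow → {B}.
Since 5 ≥ 4, a proper 5-coloring certainly exists.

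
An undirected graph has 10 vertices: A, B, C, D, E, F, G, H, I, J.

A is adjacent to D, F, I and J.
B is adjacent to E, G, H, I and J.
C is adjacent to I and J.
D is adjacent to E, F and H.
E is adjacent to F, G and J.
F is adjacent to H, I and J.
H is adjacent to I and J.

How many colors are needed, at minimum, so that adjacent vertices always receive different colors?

B, E, J form a triangle, so at least 3 colors are needed.
A valid assignment using 3 colors: A=3, B=2, C=2, D=1, E=3, F=2, G=1, H=3, I=1, J=1. Every edge joins two different colors.

3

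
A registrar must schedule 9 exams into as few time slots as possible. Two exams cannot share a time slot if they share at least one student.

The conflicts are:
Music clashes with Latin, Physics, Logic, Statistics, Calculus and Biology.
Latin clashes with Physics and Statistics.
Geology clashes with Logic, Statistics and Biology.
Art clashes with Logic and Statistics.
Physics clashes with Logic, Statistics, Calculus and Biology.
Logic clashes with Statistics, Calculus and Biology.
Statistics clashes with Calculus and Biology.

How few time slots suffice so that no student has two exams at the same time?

Music, Physics, Logic, Statistics, Calculus pairwise conflict, so at least 5 time slots are needed.
5 time slots suffice: time slot 1 → {Statistics}; time slot 2 → {Latin, Logic}; time slot 3 → {Music, Geology, Art}; time slot 4 → {Physics}; time slot 5 → {Calculus, Biology}. Every pair that conflicts lands in different time slots.

5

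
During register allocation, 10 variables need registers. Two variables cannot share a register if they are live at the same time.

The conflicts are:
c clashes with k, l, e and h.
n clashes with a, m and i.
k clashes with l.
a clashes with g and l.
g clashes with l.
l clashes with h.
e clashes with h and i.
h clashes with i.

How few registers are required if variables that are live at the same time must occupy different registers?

3

c, e, h are mutually in conflict, so at least 3 registers are needed.
3 registers suffice: register 1 → {n, l, e}; register 2 → {k, a, m, h}; register 3 → {c, g, i}. No two conflicting variables share a register.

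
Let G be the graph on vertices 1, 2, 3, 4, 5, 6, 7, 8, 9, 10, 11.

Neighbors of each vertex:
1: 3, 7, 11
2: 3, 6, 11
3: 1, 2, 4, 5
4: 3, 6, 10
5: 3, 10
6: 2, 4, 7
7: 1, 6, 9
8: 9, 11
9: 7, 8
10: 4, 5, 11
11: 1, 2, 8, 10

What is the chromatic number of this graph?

3

The cycle 11-2-3-4-10-11 has odd length 5, so it cannot be 2-colored; at least 3 colors are needed.
3 colors suffice: color red → {3, 7, 11}; color blue → {1, 2, 4, 5, 9}; color green → {6, 8, 10}. No two adjacent vertices share a color.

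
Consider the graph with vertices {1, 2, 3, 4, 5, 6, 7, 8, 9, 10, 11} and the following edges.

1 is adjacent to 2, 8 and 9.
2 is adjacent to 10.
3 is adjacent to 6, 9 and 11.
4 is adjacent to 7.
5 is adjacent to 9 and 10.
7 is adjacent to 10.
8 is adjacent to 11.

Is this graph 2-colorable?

The cycle 1-9-3-11-8-1 has odd length 5, so it cannot be 2-colored; at least 3 colors are needed.
So 2 colors are not enough.

No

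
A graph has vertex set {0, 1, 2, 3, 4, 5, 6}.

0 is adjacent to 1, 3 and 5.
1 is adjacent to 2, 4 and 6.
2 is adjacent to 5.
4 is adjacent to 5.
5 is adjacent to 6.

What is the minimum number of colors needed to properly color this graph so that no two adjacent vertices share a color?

2

0 and 5 are adjacent, so at least 2 colors are needed.
A valid assignment using 2 colors: 0=b, 1=a, 2=b, 3=a, 4=b, 5=a, 6=b. No two adjacent vertices share a color.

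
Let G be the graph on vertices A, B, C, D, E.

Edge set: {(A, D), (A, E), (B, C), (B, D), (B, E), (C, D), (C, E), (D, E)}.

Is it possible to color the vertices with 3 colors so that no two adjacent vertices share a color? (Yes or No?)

B, C, D, E are pairwise adjacent (a clique of size 4), so at least 4 colors are needed.
So 3 colors are not enough.

No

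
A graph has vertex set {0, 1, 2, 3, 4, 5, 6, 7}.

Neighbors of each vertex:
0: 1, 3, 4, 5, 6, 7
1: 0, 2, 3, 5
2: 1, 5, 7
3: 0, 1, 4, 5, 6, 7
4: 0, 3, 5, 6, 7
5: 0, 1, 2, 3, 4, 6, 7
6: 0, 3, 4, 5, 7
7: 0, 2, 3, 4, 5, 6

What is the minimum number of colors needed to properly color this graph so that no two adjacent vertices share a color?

0, 3, 4, 5, 6, 7 form a clique, so at least 6 colors are needed.
A valid assignment using 6 colors: 0=c, 1=d, 2=b, 3=b, 4=f, 5=a, 6=e, 7=d. No two adjacent vertices share a color.

6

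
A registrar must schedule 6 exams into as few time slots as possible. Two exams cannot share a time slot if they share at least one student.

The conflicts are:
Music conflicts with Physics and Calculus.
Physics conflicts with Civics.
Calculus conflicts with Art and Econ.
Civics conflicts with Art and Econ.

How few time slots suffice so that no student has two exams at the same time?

3

The cycle Civics-Econ-Calculus-Music-Physics-Civics has odd length 5, so it cannot be 2-colored; at least 3 time slots are needed.
Using 3 time slots: Music=3, Physics=2, Calculus=1, Civics=1, Art=2, Econ=2. No two conflicting exams share a time slot.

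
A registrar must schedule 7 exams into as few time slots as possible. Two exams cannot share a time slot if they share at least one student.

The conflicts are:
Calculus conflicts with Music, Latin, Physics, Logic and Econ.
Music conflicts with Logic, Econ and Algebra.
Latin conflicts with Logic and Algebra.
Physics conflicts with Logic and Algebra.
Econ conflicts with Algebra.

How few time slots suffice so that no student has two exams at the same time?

Music, Econ, Algebra are mutually in conflict, so at least 3 time slots are needed.
Using 3 time slots: Calculus=1, Music=2, Latin=2, Physics=2, Logic=3, Econ=3, Algebra=1. Each listed conflict is separated.

3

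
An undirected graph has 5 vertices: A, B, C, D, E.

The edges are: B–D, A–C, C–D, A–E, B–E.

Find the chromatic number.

The cycle D-B-E-A-C-D has odd length 5, so it cannot be 2-colored; at least 3 colors are needed.
3 colors suffice: color red → {C, E}; color blue → {A, D}; color green → {B}. Every edge joins two different colors.

3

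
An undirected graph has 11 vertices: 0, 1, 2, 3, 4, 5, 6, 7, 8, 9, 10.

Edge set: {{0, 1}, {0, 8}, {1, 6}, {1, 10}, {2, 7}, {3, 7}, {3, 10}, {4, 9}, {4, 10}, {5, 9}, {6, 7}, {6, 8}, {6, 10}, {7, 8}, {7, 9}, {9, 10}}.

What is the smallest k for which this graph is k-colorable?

4, 9, 10 are mutually adjacent, so at least 3 colors are needed.
3 colors suffice: color a → {0, 5, 7, 10}; color b → {2, 3, 6, 9}; color c → {1, 4, 8}. No two adjacent vertices share a color.

3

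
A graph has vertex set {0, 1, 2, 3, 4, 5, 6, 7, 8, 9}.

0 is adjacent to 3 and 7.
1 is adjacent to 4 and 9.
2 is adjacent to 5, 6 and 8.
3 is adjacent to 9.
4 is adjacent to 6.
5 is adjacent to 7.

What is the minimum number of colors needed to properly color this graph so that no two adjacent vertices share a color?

The cycle 2-5-7-0-3-9-1-4-6-2 has odd length 9, so it cannot be 2-colored; at least 3 colors are needed.
3 colors suffice: 0=blue, 1=red, 2=red, 3=red, 4=green, 5=blue, 6=blue, 7=red, 8=blue, 9=blue. Every edge joins two different colors.

3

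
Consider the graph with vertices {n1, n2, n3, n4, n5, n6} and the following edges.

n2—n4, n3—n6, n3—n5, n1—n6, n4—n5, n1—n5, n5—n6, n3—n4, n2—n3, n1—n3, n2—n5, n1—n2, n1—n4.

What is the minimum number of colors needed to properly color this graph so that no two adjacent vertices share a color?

5

n1, n2, n3, n4, n5 form a clique, so at least 5 colors are needed.
5 colors suffice: n1=green, n2=yellow, n3=red, n4=purple, n5=blue, n6=yellow. Every edge joins two different colors.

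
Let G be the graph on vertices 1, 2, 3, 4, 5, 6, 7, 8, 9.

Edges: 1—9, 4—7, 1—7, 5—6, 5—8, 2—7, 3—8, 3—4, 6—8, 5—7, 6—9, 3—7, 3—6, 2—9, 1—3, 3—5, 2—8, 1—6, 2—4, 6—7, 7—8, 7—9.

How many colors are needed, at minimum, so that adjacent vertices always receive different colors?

5

3, 5, 6, 7, 8 are pairwise adjacent (a clique of size 5), so at least 5 colors are needed.
5 colors suffice: color red → {7}; color blue → {2, 6}; color green → {3, 9}; color yellow → {1, 4, 8}; color purple → {5}. No two adjacent vertices share a color.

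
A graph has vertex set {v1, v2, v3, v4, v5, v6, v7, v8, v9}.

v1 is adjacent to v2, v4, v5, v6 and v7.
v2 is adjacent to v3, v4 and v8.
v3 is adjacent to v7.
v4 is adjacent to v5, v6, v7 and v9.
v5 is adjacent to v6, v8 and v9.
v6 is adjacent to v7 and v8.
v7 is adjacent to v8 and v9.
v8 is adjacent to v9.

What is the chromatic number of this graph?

4

v1, v4, v6, v7 form a clique, so at least 4 colors are needed.
4 colors suffice: color 1 → {v2, v5, v7}; color 2 → {v3, v4, v8}; color 3 → {v6, v9}; color 4 → {v1}. No two adjacent vertices share a color.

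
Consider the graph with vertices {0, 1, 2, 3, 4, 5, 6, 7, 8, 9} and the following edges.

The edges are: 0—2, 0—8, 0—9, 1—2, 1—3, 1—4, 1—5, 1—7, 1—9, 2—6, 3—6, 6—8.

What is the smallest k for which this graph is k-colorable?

2

1 and 3 are adjacent, so at least 2 colors are needed.
One proper 2-coloring: 0=red, 1=red, 2=blue, 3=blue, 4=blue, 5=blue, 6=red, 7=blue, 8=blue, 9=blue. Every edge joins two different colors.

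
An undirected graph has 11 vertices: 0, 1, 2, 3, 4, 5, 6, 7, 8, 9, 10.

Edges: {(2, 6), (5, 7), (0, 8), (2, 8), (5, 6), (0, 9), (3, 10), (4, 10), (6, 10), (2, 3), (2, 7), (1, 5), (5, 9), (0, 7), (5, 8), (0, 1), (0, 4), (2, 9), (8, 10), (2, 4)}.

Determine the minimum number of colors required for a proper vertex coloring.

2

2 and 8 are adjacent, so at least 2 colors are needed.
A valid assignment using 2 colors: 0=red, 1=blue, 2=red, 3=blue, 4=blue, 5=red, 6=blue, 7=blue, 8=blue, 9=blue, 10=red. Every edge joins two different colors.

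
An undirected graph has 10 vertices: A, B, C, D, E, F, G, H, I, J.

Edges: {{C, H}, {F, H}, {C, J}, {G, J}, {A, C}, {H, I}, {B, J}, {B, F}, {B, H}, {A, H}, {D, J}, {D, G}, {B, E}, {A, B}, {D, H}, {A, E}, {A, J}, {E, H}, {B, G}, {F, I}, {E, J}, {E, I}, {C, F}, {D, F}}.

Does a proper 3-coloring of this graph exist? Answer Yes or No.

No

A, B, E, H are pairwise adjacent (a clique of size 4), so at least 4 colors are needed.
So 3 colors are not enough.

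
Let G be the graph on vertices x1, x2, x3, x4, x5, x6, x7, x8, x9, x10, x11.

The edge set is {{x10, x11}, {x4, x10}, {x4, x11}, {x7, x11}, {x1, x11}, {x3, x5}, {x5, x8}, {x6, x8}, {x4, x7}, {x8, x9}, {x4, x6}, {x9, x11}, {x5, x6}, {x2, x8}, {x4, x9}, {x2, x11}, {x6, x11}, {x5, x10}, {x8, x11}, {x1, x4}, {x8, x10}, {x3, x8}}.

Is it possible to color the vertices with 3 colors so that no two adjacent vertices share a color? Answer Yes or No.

Yes

The chromatic number is 3. x2, x8, x11 are mutually adjacent, so at least 3 colors are needed.
One proper 3-coloring: x1=3, x2=3, x3=3, x4=2, x5=1, x6=3, x7=3, x8=2, x9=3, x10=3, x11=1.
That is already a proper 3-coloring.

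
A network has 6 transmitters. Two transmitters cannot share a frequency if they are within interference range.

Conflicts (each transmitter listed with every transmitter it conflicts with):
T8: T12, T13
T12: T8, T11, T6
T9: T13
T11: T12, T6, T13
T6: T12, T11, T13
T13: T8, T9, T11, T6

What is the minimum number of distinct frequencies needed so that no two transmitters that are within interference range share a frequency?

T12, T11, T6 all conflict with each other, so at least 3 frequencies are needed.
A valid assignment using 3 frequencies: T8=2, T12=1, T9=2, T11=3, T6=2, T13=1. No two conflicting transmitters share a frequency.

3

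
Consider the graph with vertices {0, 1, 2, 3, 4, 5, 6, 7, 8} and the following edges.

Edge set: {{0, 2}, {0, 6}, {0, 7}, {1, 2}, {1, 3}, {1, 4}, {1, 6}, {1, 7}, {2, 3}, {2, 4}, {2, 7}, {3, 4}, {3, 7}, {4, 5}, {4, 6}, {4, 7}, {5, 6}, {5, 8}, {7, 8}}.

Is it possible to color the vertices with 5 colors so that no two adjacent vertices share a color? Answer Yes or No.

The chromatic number is 5. 1, 2, 3, 4, 7 are mutually adjacent (a clique of size 5), so at least 5 colors are needed.
A valid assignment using 5 colors: 0=a, 1=d, 2=c, 3=e, 4=a, 5=c, 6=b, 7=b, 8=a.
That is already a proper 5-coloring.

Yes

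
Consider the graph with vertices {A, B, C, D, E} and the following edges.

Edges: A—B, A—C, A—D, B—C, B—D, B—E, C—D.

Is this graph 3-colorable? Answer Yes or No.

No

A, B, C, D are pairwise adjacent (a clique of size 4), so at least 4 colors are needed.
So 3 colors are not enough.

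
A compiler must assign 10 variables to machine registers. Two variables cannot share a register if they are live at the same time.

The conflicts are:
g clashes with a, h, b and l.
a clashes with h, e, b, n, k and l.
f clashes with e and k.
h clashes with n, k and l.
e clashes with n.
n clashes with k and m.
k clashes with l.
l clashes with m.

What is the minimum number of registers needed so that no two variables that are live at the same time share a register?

a, h, n, k are mutually in conflict, so at least 4 registers are needed.
4 registers suffice: register 1 → {a, f, m}; register 2 → {h, e, b}; register 3 → {n, l}; register 4 → {g, k}. Each listed conflict is separated.

4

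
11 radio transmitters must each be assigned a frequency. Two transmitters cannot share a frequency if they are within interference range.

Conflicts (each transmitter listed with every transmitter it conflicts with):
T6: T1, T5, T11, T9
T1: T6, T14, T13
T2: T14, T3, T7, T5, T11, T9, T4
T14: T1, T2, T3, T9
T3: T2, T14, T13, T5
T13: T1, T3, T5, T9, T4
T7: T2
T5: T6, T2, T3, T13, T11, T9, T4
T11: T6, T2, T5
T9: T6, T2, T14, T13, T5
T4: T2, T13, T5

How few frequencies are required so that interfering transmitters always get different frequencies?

T2, T14, T3 are mutually in conflict, so at least 3 frequencies are needed.
Using 3 frequencies: T6=1, T1=3, T2=1, T14=2, T3=3, T13=1, T7=2, T5=2, T11=3, T9=3, T4=3. Each listed conflict is separated.

3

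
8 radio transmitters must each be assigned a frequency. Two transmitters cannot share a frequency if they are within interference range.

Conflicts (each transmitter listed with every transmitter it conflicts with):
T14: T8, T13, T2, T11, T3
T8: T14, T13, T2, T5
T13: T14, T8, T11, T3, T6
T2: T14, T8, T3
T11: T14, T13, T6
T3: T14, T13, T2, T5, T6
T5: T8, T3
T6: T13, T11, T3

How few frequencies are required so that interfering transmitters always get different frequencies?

3

T14, T2, T3 are mutually in conflict, so at least 3 frequencies are needed.
3 frequencies suffice: T14=2, T8=1, T13=3, T2=3, T11=1, T3=1, T5=2, T6=2. No two conflicting transmitters share a frequency.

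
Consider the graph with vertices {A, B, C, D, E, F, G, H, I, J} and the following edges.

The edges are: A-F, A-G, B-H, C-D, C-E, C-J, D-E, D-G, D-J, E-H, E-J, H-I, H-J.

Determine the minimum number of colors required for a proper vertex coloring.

C, D, E, J are pairwise adjacent (a clique of size 4), so at least 4 colors are needed.
One proper 4-coloring: A=red, B=blue, C=yellow, D=red, E=green, F=blue, G=blue, H=red, I=blue, J=blue. Every edge joins two different colors.

4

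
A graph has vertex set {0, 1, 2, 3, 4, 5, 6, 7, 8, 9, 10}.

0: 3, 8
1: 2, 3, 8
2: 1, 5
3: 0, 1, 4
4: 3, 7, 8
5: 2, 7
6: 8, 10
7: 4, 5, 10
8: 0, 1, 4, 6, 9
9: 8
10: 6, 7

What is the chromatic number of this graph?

The cycle 4-7-10-6-8-4 has odd length 5, so it cannot be 2-colored; at least 3 colors are needed.
3 colors suffice: color red → {2, 3, 7, 8}; color blue → {0, 1, 4, 5, 9, 10}; color green → {6}. No two adjacent vertices share a color.

3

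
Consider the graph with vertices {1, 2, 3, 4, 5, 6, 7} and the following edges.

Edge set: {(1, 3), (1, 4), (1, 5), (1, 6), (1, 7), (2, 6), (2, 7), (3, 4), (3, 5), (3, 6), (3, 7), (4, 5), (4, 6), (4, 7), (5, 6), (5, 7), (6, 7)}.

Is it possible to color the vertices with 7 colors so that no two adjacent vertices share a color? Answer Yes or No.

Yes

The chromatic number is 6. 1, 3, 4, 5, 6, 7 are pairwise adjacent (a clique of size 6), so at least 6 colors are needed.
6 colors suffice: color red → {7}; color blue → {6}; color green → {2, 3}; color yellow → {4}; color purple → {5}; color orange → {1}.
Since 7 ≥ 6, a proper 7-coloring certainly exists.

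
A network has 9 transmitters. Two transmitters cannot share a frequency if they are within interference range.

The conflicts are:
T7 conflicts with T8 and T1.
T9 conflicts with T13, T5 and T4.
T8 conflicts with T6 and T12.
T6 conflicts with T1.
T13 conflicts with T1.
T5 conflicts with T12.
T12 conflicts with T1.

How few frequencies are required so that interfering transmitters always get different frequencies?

The cycle T5-T9-T13-T1-T12-T5 has odd length 5, so it cannot be 2-colored; at least 3 frequencies are needed.
3 frequencies suffice: frequency 1 → {T9, T8, T1}; frequency 2 → {T7, T6, T13, T12, T4}; frequency 3 → {T5}. Every pair that conflicts lands in different frequencies.

3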